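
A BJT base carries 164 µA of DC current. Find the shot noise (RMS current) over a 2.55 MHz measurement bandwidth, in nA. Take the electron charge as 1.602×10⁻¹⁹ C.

11.6 nA

I_n = √(2qI·B)
2qI·B = 2 × 1.602×10⁻¹⁹ × 1.64×10⁻⁴ × 2.55×10⁶ = 1.34×10⁻¹⁶ A²
I_n = √(1.34×10⁻¹⁶) = 1.16×10⁻⁸ A = 11.6 nA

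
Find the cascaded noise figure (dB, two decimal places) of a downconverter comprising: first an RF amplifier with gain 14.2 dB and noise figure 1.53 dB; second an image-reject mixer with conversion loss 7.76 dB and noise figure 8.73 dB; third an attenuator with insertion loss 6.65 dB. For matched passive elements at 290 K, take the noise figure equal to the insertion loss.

Convert to linear (a loss of L dB is a gain of −L dB): F_i = 10^(NF_i/10), G_i = 10^(G_i,dB/10)
  Stage 1: F_1 = 10^(1.53/10) = 1.422, G_1 = 10^(14.2/10) = 26.30
  Stage 2: F_2 = 10^(8.73/10) = 7.464, G_2 = 10^(−7.76/10) = 0.1675
  Stage 3: F_3 = 10^(6.65/10) = 4.624, G_3 = 10^(−6.65/10) = 0.2163
Friis cascade:
  F = 1.422 + (7.464 − 1)/26.30 + (4.624 − 1)/4.406 = 2.491
NF = 10 log₁₀(2.491) = 3.96 dB

3.96 dB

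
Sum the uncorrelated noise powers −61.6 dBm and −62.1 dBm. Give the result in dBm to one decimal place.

−58.8 dBm

Convert to linear, add, convert back:
P₁ = 6.92×10⁻¹⁰ W, P₂ = 6.17×10⁻¹⁰ W
P_tot = 1.31×10⁻⁹ W → 10 log₁₀(P_tot / 10⁻³) = −58.8 dBm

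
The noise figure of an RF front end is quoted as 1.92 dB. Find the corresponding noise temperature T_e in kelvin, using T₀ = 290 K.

F = 10^(1.92/10) = 1.55597
T_e = (F − 1)·T₀ = (1.55597 − 1) × 290 = 161 K

161 K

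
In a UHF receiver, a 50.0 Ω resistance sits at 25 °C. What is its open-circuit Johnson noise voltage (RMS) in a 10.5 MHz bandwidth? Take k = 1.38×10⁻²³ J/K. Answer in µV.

2.94 µV

T = 25 °C + 273.15 = 298.15 K
V_n = √(4kTRB)
4kTRB = 4 × 1.38×10⁻²³ × 298.15 × 5.00×10¹ × 1.05×10⁷ = 8.64×10⁻¹² V²
V_n = √(8.64×10⁻¹²) = 2.94×10⁻⁶ V = 2.94 µV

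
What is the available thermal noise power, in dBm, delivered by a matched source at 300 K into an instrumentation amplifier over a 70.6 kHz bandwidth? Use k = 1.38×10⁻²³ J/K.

−125.3 dBm

P_n = kTB = 1.38×10⁻²³ × 300 × 7.06×10⁴ = 2.92×10⁻¹⁶ W
In dBm: 10 log₁₀(2.92×10⁻¹⁶ / 10⁻³) = −125.3 dBm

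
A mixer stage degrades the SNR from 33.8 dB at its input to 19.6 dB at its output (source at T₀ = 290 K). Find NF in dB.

NF (dB) = SNR_in(dB) − SNR_out(dB) when the source is at T₀
NF = 33.8 − 19.6 = 14.2 dB

14.2 dB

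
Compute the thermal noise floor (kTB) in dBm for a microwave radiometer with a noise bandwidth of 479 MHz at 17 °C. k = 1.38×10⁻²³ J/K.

T = 17 °C + 273.15 = 290.15 K
P_n = kTB = 1.38×10⁻²³ × 290.15 × 4.79×10⁸ = 1.92×10⁻¹² W
In dBm: 10 log₁₀(1.92×10⁻¹² / 10⁻³) = −87.2 dBm

−87.2 dBm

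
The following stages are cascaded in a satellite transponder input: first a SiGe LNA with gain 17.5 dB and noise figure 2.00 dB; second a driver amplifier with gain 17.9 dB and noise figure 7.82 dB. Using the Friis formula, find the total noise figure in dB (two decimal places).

Convert to linear (a loss of L dB is a gain of −L dB): F_i = 10^(NF_i/10), G_i = 10^(G_i,dB/10)
  Stage 1: F_1 = 10^(2.00/10) = 1.585, G_1 = 10^(17.5/10) = 56.23
  Stage 2: F_2 = 10^(7.82/10) = 6.053, G_2 = 10^(17.9/10) = 61.66
Friis cascade:
  F = 1.585 + (6.053 − 1)/56.23 = 1.675
NF = 10 log₁₀(1.675) = 2.24 dB

2.24 dB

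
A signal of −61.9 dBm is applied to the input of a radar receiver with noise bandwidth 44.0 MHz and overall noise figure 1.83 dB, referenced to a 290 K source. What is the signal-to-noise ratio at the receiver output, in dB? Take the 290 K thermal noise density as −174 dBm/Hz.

33.8 dB

Noise floor: N = −174 + 10 log₁₀(B) + NF
10 log₁₀(4.40×10⁷) = 76.43 dB
N = −174 + 76.43 + 1.83 = −95.74 dBm
SNR = P_sig − N = −61.9 − (−95.74) = 33.84 dB → 33.8 dB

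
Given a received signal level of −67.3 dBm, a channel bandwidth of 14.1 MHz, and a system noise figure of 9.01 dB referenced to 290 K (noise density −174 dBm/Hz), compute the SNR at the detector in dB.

26.2 dB

Noise floor: N = −174 + 10 log₁₀(B) + NF
10 log₁₀(1.41×10⁷) = 71.49 dB
N = −174 + 71.49 + 9.01 = −93.50 dBm
SNR = P_sig − N = −67.3 − (−93.50) = 26.20 dB → 26.2 dB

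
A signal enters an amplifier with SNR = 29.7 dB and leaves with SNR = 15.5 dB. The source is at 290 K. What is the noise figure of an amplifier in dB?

14.2 dB

NF (dB) = SNR_in(dB) − SNR_out(dB) when the source is at T₀
NF = 29.7 − 15.5 = 14.2 dB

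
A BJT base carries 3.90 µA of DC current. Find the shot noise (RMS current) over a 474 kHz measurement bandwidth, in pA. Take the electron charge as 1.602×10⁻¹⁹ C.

I_n = √(2qI·B)
2qI·B = 2 × 1.602×10⁻¹⁹ × 3.90×10⁻⁶ × 4.74×10⁵ = 5.92×10⁻¹⁹ A²
I_n = √(5.92×10⁻¹⁹) = 7.70×10⁻¹⁰ A = 770 pA

770 pA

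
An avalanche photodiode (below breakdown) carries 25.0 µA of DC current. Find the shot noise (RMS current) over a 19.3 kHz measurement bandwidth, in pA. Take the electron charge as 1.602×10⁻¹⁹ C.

393 pA

I_n = √(2qI·B)
2qI·B = 2 × 1.602×10⁻¹⁹ × 2.50×10⁻⁵ × 1.93×10⁴ = 1.55×10⁻¹⁹ A²
I_n = √(1.55×10⁻¹⁹) = 3.93×10⁻¹⁰ A = 393 pA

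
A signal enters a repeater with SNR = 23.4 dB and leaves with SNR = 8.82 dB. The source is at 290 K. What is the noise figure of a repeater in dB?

14.58 dB

NF (dB) = SNR_in(dB) − SNR_out(dB) when the source is at T₀
NF = 23.4 − 8.82 = 14.58 dB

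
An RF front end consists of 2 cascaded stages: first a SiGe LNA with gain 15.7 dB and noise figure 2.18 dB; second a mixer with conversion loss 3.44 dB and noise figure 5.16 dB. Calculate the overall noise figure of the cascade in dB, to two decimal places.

Convert to linear (a loss of L dB is a gain of −L dB): F_i = 10^(NF_i/10), G_i = 10^(G_i,dB/10)
  Stage 1: F_1 = 10^(2.18/10) = 1.652, G_1 = 10^(15.7/10) = 37.15
  Stage 2: F_2 = 10^(5.16/10) = 3.281, G_2 = 10^(−3.44/10) = 0.4529
Friis cascade:
  F = 1.652 + (3.281 − 1)/37.15 = 1.713
NF = 10 log₁₀(1.713) = 2.34 dB

2.34 dB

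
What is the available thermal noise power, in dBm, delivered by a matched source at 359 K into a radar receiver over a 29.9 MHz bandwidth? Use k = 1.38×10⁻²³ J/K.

P_n = kTB = 1.38×10⁻²³ × 359 × 2.99×10⁷ = 1.48×10⁻¹³ W
In dBm: 10 log₁₀(1.48×10⁻¹³ / 10⁻³) = −98.3 dBm

−98.3 dBm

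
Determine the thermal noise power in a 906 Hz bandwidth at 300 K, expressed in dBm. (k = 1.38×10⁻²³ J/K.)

−144.3 dBm

P_n = kTB = 1.38×10⁻²³ × 300 × 9.06×10² = 3.75×10⁻¹⁸ W
In dBm: 10 log₁₀(3.75×10⁻¹⁸ / 10⁻³) = −144.3 dBm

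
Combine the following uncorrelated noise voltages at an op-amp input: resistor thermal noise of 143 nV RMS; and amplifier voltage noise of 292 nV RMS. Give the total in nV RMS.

325 nV

Uncorrelated sources add in power (mean-square): V_tot = √(ΣV_i²)
V_tot = √[(1.43×10⁻⁷)² + (2.92×10⁻⁷)²] = 3.25×10⁻⁷ V = 325 nV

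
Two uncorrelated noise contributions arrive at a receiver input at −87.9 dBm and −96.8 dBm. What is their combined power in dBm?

−87.4 dBm

Convert to linear, add, convert back:
P₁ = 1.62×10⁻¹² W, P₂ = 2.09×10⁻¹³ W
P_tot = 1.83×10⁻¹² W → 10 log₁₀(P_tot / 10⁻³) = −87.4 dBm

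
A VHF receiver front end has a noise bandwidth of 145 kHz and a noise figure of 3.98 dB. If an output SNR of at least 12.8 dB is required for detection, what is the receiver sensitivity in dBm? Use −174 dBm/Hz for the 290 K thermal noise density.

Sensitivity = −174 + 10 log₁₀(B) + NF + SNR_min
= −174 + 51.61 + 3.98 + 12.8
= −105.61 dBm → −105.6 dBm

−105.6 dBm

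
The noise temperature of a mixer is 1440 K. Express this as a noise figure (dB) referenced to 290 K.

F = 1 + T_e/T₀ = 1 + 1440/290 = 5.96552
NF = 10 log₁₀(5.96552) = 7.76 dB

7.76 dB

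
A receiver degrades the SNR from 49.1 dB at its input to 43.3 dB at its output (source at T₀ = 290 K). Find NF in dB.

NF (dB) = SNR_in(dB) − SNR_out(dB) when the source is at T₀
NF = 49.1 − 43.3 = 5.8 dB

5.8 dB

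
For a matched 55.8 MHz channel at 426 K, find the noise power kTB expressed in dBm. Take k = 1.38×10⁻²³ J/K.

P_n = kTB = 1.38×10⁻²³ × 426 × 5.58×10⁷ = 3.28×10⁻¹³ W
In dBm: 10 log₁₀(3.28×10⁻¹³ / 10⁻³) = −94.8 dBm

−94.8 dBm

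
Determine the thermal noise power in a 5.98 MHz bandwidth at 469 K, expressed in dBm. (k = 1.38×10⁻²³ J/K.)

P_n = kTB = 1.38×10⁻²³ × 469 × 5.98×10⁶ = 3.87×10⁻¹⁴ W
In dBm: 10 log₁₀(3.87×10⁻¹⁴ / 10⁻³) = −104.1 dBm

−104.1 dBm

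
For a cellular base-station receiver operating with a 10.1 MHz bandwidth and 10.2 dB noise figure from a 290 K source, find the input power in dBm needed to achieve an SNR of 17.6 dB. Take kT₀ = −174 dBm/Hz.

−76.2 dBm

Sensitivity = −174 + 10 log₁₀(B) + NF + SNR_min
= −174 + 70.04 + 10.2 + 17.6
= −76.16 dBm → −76.2 dBm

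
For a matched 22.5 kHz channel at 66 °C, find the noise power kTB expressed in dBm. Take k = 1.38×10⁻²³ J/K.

−129.8 dBm

T = 66 °C + 273.15 = 339.15 K
P_n = kTB = 1.38×10⁻²³ × 339.15 × 2.25×10⁴ = 1.05×10⁻¹⁶ W
In dBm: 10 log₁₀(1.05×10⁻¹⁶ / 10⁻³) = −129.8 dBm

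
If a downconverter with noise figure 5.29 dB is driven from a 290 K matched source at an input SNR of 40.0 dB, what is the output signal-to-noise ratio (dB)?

34.71 dB

By definition F = SNR_in/SNR_out, so in dB: SNR_out = SNR_in − NF
SNR_out = 40.0 − 5.29 = 34.71 dB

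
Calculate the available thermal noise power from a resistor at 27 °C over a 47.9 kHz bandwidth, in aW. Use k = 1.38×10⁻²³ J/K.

198 aW

T = 27 °C + 273.15 = 300.15 K
P_n = kTB = 1.38×10⁻²³ × 300.15 × 4.79×10⁴ = 1.98×10⁻¹⁶ W = 198 aW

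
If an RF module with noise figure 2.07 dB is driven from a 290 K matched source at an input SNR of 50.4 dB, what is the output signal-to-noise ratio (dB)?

48.33 dB

By definition F = SNR_in/SNR_out, so in dB: SNR_out = SNR_in − NF
SNR_out = 50.4 − 2.07 = 48.33 dB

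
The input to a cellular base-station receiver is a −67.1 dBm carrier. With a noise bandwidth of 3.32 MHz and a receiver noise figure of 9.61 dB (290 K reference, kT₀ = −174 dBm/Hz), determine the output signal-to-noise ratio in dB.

32.1 dB

Noise floor: N = −174 + 10 log₁₀(B) + NF
10 log₁₀(3.32×10⁶) = 65.21 dB
N = −174 + 65.21 + 9.61 = −99.18 dBm
SNR = P_sig − N = −67.1 − (−99.18) = 32.08 dB → 32.1 dB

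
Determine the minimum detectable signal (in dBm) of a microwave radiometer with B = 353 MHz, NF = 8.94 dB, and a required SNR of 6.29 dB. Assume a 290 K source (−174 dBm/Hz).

Sensitivity = −174 + 10 log₁₀(B) + NF + SNR_min
= −174 + 85.48 + 8.94 + 6.29
= −73.29 dBm → −73.3 dBm

−73.3 dBm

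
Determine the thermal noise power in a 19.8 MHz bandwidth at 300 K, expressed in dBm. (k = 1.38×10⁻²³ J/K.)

P_n = kTB = 1.38×10⁻²³ × 300 × 1.98×10⁷ = 8.20×10⁻¹⁴ W
In dBm: 10 log₁₀(8.20×10⁻¹⁴ / 10⁻³) = −100.9 dBm

−100.9 dBm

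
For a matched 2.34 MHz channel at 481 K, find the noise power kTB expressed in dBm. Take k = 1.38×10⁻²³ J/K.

−108.1 dBm

P_n = kTB = 1.38×10⁻²³ × 481 × 2.34×10⁶ = 1.55×10⁻¹⁴ W
In dBm: 10 log₁₀(1.55×10⁻¹⁴ / 10⁻³) = −108.1 dBm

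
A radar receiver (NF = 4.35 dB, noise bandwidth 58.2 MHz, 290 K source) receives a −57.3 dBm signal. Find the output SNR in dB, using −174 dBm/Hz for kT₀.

Noise floor: N = −174 + 10 log₁₀(B) + NF
10 log₁₀(5.82×10⁷) = 77.65 dB
N = −174 + 77.65 + 4.35 = −92.00 dBm
SNR = P_sig − N = −57.3 − (−92.00) = 34.70 dB → 34.7 dB

34.7 dB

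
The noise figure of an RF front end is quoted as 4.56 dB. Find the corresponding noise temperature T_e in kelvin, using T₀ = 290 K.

539 K

F = 10^(4.56/10) = 2.85759
T_e = (F − 1)·T₀ = (2.85759 − 1) × 290 = 539 K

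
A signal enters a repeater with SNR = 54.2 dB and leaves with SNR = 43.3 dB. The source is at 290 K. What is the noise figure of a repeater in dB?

10.9 dB

NF (dB) = SNR_in(dB) − SNR_out(dB) when the source is at T₀
NF = 54.2 − 43.3 = 10.9 dB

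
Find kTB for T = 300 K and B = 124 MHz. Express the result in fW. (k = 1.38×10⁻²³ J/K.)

P_n = kTB = 1.38×10⁻²³ × 300 × 1.24×10⁸ = 5.13×10⁻¹³ W = 513 fW

513 fW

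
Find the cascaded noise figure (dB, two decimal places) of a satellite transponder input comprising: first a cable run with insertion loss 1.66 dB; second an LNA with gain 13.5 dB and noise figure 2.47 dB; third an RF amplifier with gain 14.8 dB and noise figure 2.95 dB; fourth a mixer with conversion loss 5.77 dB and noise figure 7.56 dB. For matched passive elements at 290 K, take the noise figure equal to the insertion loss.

4.25 dB

Convert to linear (a loss of L dB is a gain of −L dB): F_i = 10^(NF_i/10), G_i = 10^(G_i,dB/10)
  Stage 1: F_1 = 10^(1.66/10) = 1.466, G_1 = 10^(−1.66/10) = 0.6823
  Stage 2: F_2 = 10^(2.47/10) = 1.766, G_2 = 10^(13.5/10) = 22.39
  Stage 3: F_3 = 10^(2.95/10) = 1.972, G_3 = 10^(14.8/10) = 30.20
  Stage 4: F_4 = 10^(7.56/10) = 5.702, G_4 = 10^(−5.77/10) = 0.2649
Friis cascade:
  F = 1.466 + (1.766 − 1)/0.6823 + (1.972 − 1)/15.28 + (5.702 − 1)/461.3 = 2.662
NF = 10 log₁₀(2.662) = 4.25 dB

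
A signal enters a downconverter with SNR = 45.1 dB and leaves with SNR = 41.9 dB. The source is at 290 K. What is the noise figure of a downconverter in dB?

NF (dB) = SNR_in(dB) − SNR_out(dB) when the source is at T₀
NF = 45.1 − 41.9 = 3.2 dB

3.2 dB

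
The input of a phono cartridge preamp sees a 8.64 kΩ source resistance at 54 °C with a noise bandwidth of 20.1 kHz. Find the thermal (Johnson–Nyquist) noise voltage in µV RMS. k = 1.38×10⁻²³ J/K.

1.77 µV

T = 54 °C + 273.15 = 327.15 K
V_n = √(4kTRB)
4kTRB = 4 × 1.38×10⁻²³ × 327.15 × 8.64×10³ × 2.01×10⁴ = 3.14×10⁻¹² V²
V_n = √(3.14×10⁻¹²) = 1.77×10⁻⁶ V = 1.77 µV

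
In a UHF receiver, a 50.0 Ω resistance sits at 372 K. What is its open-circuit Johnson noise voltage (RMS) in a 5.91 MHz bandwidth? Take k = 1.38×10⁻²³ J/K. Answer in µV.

2.46 µV

V_n = √(4kTRB)
4kTRB = 4 × 1.38×10⁻²³ × 372 × 5.00×10¹ × 5.91×10⁶ = 6.07×10⁻¹² V²
V_n = √(6.07×10⁻¹²) = 2.46×10⁻⁶ V = 2.46 µV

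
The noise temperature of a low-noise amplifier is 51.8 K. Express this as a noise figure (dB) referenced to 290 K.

F = 1 + T_e/T₀ = 1 + 51.8/290 = 1.17862
NF = 10 log₁₀(1.17862) = 0.714 dB

0.714 dB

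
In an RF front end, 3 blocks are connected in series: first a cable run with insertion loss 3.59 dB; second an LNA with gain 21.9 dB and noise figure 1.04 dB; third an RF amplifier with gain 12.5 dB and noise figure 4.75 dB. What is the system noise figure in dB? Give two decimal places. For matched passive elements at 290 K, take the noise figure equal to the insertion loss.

Convert to linear (a loss of L dB is a gain of −L dB): F_i = 10^(NF_i/10), G_i = 10^(G_i,dB/10)
  Stage 1: F_1 = 10^(3.59/10) = 2.286, G_1 = 10^(−3.59/10) = 0.4375
  Stage 2: F_2 = 10^(1.04/10) = 1.271, G_2 = 10^(21.9/10) = 154.9
  Stage 3: F_3 = 10^(4.75/10) = 2.985, G_3 = 10^(12.5/10) = 17.78
Friis cascade:
  F = 2.286 + (1.271 − 1)/0.4375 + (2.985 − 1)/67.76 = 2.933
NF = 10 log₁₀(2.933) = 4.67 dB

4.67 dB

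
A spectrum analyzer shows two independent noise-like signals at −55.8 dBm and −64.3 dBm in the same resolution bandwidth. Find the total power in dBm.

Convert to linear, add, convert back:
P₁ = 2.63×10⁻⁹ W, P₂ = 3.72×10⁻¹⁰ W
P_tot = 3.00×10⁻⁹ W → 10 log₁₀(P_tot / 10⁻³) = −55.2 dBm

−55.2 dBm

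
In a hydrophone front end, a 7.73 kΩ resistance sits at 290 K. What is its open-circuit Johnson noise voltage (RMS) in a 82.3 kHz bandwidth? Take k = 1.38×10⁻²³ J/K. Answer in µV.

V_n = √(4kTRB)
4kTRB = 4 × 1.38×10⁻²³ × 290 × 7.73×10³ × 8.23×10⁴ = 1.02×10⁻¹¹ V²
V_n = √(1.02×10⁻¹¹) = 3.19×10⁻⁶ V = 3.19 µV

3.19 µV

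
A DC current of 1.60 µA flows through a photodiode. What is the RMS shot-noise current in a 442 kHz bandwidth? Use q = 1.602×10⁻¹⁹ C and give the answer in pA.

I_n = √(2qI·B)
2qI·B = 2 × 1.602×10⁻¹⁹ × 1.60×10⁻⁶ × 4.42×10⁵ = 2.27×10⁻¹⁹ A²
I_n = √(2.27×10⁻¹⁹) = 4.76×10⁻¹⁰ A = 476 pA

476 pA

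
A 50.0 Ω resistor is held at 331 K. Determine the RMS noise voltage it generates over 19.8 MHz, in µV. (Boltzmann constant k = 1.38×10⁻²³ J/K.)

V_n = √(4kTRB)
4kTRB = 4 × 1.38×10⁻²³ × 331 × 5.00×10¹ × 1.98×10⁷ = 1.81×10⁻¹¹ V²
V_n = √(1.81×10⁻¹¹) = 4.25×10⁻⁶ V = 4.25 µV

4.25 µV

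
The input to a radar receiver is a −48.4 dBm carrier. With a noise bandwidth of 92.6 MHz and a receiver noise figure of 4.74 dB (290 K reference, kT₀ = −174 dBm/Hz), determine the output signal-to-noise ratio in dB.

41.2 dB

Noise floor: N = −174 + 10 log₁₀(B) + NF
10 log₁₀(9.26×10⁷) = 79.67 dB
N = −174 + 79.67 + 4.74 = −89.59 dBm
SNR = P_sig − N = −48.4 − (−89.59) = 41.19 dB → 41.2 dB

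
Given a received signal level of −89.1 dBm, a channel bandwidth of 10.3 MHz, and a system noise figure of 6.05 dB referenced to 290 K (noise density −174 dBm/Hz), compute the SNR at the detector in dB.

Noise floor: N = −174 + 10 log₁₀(B) + NF
10 log₁₀(1.03×10⁷) = 70.13 dB
N = −174 + 70.13 + 6.05 = −97.82 dBm
SNR = P_sig − N = −89.1 − (−97.82) = 8.72 dB → 8.7 dB

8.7 dB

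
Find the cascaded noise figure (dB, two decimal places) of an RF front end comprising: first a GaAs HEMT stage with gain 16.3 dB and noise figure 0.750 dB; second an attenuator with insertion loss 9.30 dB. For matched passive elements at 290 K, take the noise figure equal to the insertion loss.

Convert to linear (a loss of L dB is a gain of −L dB): F_i = 10^(NF_i/10), G_i = 10^(G_i,dB/10)
  Stage 1: F_1 = 10^(0.750/10) = 1.189, G_1 = 10^(16.3/10) = 42.66
  Stage 2: F_2 = 10^(9.30/10) = 8.511, G_2 = 10^(−9.30/10) = 0.1175
Friis cascade:
  F = 1.189 + (8.511 − 1)/42.66 = 1.365
NF = 10 log₁₀(1.365) = 1.35 dB

1.35 dB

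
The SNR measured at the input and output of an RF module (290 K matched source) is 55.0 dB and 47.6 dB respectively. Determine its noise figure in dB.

7.4 dB

NF (dB) = SNR_in(dB) − SNR_out(dB) when the source is at T₀
NF = 55.0 − 47.6 = 7.4 dB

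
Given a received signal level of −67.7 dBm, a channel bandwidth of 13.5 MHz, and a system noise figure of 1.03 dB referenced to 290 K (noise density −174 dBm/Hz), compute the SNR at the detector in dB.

34.0 dB

Noise floor: N = −174 + 10 log₁₀(B) + NF
10 log₁₀(1.35×10⁷) = 71.3 dB
N = −174 + 71.3 + 1.03 = −101.67 dBm
SNR = P_sig − N = −67.7 − (−101.67) = 33.97 dB → 34.0 dB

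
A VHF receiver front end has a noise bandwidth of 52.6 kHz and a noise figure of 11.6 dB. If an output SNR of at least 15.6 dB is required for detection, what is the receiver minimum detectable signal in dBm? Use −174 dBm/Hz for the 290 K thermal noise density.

−99.6 dBm

Sensitivity = −174 + 10 log₁₀(B) + NF + SNR_min
= −174 + 47.21 + 11.6 + 15.6
= −99.59 dBm → −99.6 dBm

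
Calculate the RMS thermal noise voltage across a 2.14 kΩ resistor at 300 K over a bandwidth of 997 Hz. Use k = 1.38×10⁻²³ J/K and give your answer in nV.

V_n = √(4kTRB)
4kTRB = 4 × 1.38×10⁻²³ × 300 × 2.14×10³ × 9.97×10² = 3.53×10⁻¹⁴ V²
V_n = √(3.53×10⁻¹⁴) = 1.88×10⁻⁷ V = 188 nV

188 nV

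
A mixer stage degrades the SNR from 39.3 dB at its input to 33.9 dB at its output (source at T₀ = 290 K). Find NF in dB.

5.4 dB

NF (dB) = SNR_in(dB) − SNR_out(dB) when the source is at T₀
NF = 39.3 − 33.9 = 5.4 dB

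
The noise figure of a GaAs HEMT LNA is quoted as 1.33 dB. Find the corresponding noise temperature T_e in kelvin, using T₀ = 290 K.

104 K

F = 10^(1.33/10) = 1.35831
T_e = (F − 1)·T₀ = (1.35831 − 1) × 290 = 104 K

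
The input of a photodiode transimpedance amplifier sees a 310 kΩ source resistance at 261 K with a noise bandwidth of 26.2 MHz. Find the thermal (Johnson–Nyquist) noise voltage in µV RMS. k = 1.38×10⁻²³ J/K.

342 µV

V_n = √(4kTRB)
4kTRB = 4 × 1.38×10⁻²³ × 261 × 3.10×10⁵ × 2.62×10⁷ = 1.17×10⁻⁷ V²
V_n = √(1.17×10⁻⁷) = 3.42×10⁻⁴ V = 342 µV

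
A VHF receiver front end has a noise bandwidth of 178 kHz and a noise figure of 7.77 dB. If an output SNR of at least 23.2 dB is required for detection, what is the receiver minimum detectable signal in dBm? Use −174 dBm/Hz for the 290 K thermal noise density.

−90.5 dBm

Sensitivity = −174 + 10 log₁₀(B) + NF + SNR_min
= −174 + 52.5 + 7.77 + 23.2
= −90.53 dBm → −90.5 dBm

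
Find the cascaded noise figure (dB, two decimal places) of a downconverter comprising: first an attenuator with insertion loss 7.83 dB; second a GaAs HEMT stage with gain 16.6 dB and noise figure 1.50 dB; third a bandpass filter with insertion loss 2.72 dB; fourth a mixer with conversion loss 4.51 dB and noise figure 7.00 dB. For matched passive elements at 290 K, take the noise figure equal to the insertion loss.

Convert to linear (a loss of L dB is a gain of −L dB): F_i = 10^(NF_i/10), G_i = 10^(G_i,dB/10)
  Stage 1: F_1 = 10^(7.83/10) = 6.067, G_1 = 10^(−7.83/10) = 0.1648
  Stage 2: F_2 = 10^(1.50/10) = 1.413, G_2 = 10^(16.6/10) = 45.71
  Stage 3: F_3 = 10^(2.72/10) = 1.871, G_3 = 10^(−2.72/10) = 0.5346
  Stage 4: F_4 = 10^(7.00/10) = 5.012, G_4 = 10^(−4.51/10) = 0.3540
Friis cascade:
  F = 6.067 + (1.413 − 1)/0.1648 + (1.871 − 1)/7.534 + (5.012 − 1)/4.027 = 9.682
NF = 10 log₁₀(9.682) = 9.86 dB

9.86 dB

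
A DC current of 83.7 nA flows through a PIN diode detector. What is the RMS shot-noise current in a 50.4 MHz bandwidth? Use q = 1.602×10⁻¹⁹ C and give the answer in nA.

1.16 nA

I_n = √(2qI·B)
2qI·B = 2 × 1.602×10⁻¹⁹ × 8.37×10⁻⁸ × 5.04×10⁷ = 1.35×10⁻¹⁸ A²
I_n = √(1.35×10⁻¹⁸) = 1.16×10⁻⁹ A = 1.16 nA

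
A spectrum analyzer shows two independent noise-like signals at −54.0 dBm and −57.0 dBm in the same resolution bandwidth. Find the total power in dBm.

Convert to linear, add, convert back:
P₁ = 3.98×10⁻⁹ W, P₂ = 2.00×10⁻⁹ W
P_tot = 5.98×10⁻⁹ W → 10 log₁₀(P_tot / 10⁻³) = −52.2 dBm

−52.2 dBm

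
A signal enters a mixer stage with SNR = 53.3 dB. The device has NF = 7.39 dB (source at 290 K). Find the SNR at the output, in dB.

By definition F = SNR_in/SNR_out, so in dB: SNR_out = SNR_in − NF
SNR_out = 53.3 − 7.39 = 45.91 dB

45.91 dB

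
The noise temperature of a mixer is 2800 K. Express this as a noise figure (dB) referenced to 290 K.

10.28 dB

F = 1 + T_e/T₀ = 1 + 2800/290 = 10.6552
NF = 10 log₁₀(10.6552) = 10.28 dB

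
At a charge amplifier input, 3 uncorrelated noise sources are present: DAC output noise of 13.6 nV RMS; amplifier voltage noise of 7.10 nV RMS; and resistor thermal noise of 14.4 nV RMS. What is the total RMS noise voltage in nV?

Uncorrelated sources add in power (mean-square): V_tot = √(ΣV_i²)
V_tot = √[(1.36×10⁻⁸)² + (7.10×10⁻⁹)² + (1.44×10⁻⁸)²] = 2.10×10⁻⁸ V = 21.0 nV

21.0 nV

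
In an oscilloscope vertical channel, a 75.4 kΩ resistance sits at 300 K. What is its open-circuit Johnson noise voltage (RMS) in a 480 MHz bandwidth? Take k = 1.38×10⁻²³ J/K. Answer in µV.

774 µV

V_n = √(4kTRB)
4kTRB = 4 × 1.38×10⁻²³ × 300 × 7.54×10⁴ × 4.80×10⁸ = 5.99×10⁻⁷ V²
V_n = √(5.99×10⁻⁷) = 7.74×10⁻⁴ V = 774 µV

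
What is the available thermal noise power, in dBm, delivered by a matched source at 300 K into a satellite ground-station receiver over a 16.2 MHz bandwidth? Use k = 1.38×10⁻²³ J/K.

−101.7 dBm

P_n = kTB = 1.38×10⁻²³ × 300 × 1.62×10⁷ = 6.71×10⁻¹⁴ W
In dBm: 10 log₁₀(6.71×10⁻¹⁴ / 10⁻³) = −101.7 dBm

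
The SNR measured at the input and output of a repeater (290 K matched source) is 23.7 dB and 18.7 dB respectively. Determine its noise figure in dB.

NF (dB) = SNR_in(dB) − SNR_out(dB) when the source is at T₀
NF = 23.7 − 18.7 = 5.0 dB

5.0 dB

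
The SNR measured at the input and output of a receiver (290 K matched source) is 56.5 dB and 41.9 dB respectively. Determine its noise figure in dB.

14.6 dB

NF (dB) = SNR_in(dB) − SNR_out(dB) when the source is at T₀
NF = 56.5 − 41.9 = 14.6 dB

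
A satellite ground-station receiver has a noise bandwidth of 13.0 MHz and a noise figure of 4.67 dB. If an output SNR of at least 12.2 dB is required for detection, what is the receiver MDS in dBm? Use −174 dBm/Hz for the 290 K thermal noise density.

Sensitivity = −174 + 10 log₁₀(B) + NF + SNR_min
= −174 + 71.14 + 4.67 + 12.2
= −85.99 dBm → −86.0 dBm

−86.0 dBm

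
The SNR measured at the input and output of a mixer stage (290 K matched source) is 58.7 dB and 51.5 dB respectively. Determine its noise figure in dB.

NF (dB) = SNR_in(dB) − SNR_out(dB) when the source is at T₀
NF = 58.7 − 51.5 = 7.2 dB

7.2 dB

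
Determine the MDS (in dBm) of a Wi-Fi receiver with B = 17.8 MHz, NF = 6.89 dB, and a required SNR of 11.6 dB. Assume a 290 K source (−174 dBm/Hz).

−83.0 dBm

Sensitivity = −174 + 10 log₁₀(B) + NF + SNR_min
= −174 + 72.5 + 6.89 + 11.6
= −83.01 dBm → −83.0 dBm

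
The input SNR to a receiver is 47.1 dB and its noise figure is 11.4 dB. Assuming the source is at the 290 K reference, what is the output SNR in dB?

By definition F = SNR_in/SNR_out, so in dB: SNR_out = SNR_in − NF
SNR_out = 47.1 − 11.4 = 35.7 dB

35.7 dB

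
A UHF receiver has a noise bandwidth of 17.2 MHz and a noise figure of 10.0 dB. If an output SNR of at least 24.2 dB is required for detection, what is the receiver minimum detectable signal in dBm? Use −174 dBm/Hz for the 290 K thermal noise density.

−67.4 dBm

Sensitivity = −174 + 10 log₁₀(B) + NF + SNR_min
= −174 + 72.36 + 10.0 + 24.2
= −67.44 dBm → −67.4 dBm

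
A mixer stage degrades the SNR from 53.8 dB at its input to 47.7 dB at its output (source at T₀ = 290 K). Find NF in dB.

6.1 dB

NF (dB) = SNR_in(dB) − SNR_out(dB) when the source is at T₀
NF = 53.8 − 47.7 = 6.1 dB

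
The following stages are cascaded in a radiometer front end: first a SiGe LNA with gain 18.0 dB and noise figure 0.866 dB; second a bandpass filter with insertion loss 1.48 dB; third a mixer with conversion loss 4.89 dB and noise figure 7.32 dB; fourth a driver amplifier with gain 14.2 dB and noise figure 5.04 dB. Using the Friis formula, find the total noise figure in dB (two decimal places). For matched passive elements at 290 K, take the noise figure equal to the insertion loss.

1.69 dB

Convert to linear (a loss of L dB is a gain of −L dB): F_i = 10^(NF_i/10), G_i = 10^(G_i,dB/10)
  Stage 1: F_1 = 10^(0.866/10) = 1.221, G_1 = 10^(18.0/10) = 63.10
  Stage 2: F_2 = 10^(1.48/10) = 1.406, G_2 = 10^(−1.48/10) = 0.7112
  Stage 3: F_3 = 10^(7.32/10) = 5.395, G_3 = 10^(−4.89/10) = 0.3243
  Stage 4: F_4 = 10^(5.04/10) = 3.192, G_4 = 10^(14.2/10) = 26.30
Friis cascade:
  F = 1.221 + (1.406 − 1)/63.10 + (5.395 − 1)/44.87 + (3.192 − 1)/14.55 = 1.476
NF = 10 log₁₀(1.476) = 1.69 dB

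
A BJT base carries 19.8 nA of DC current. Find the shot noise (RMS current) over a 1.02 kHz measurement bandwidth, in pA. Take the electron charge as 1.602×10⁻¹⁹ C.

2.54 pA

I_n = √(2qI·B)
2qI·B = 2 × 1.602×10⁻¹⁹ × 1.98×10⁻⁸ × 1.02×10³ = 6.47×10⁻²⁴ A²
I_n = √(6.47×10⁻²⁴) = 2.54×10⁻¹² A = 2.54 pA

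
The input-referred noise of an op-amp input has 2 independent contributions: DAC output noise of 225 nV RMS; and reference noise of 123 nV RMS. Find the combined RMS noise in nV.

256 nV

Uncorrelated sources add in power (mean-square): V_tot = √(ΣV_i²)
V_tot = √[(2.25×10⁻⁷)² + (1.23×10⁻⁷)²] = 2.56×10⁻⁷ V = 256 nV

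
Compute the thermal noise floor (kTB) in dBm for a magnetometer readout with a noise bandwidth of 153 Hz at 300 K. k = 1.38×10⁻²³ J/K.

−152.0 dBm

P_n = kTB = 1.38×10⁻²³ × 300 × 1.53×10² = 6.33×10⁻¹⁹ W
In dBm: 10 log₁₀(6.33×10⁻¹⁹ / 10⁻³) = −152.0 dBm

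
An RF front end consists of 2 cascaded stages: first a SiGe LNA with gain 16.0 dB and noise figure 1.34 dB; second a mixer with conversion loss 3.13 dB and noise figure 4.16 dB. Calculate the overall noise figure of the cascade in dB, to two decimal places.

1.47 dB

Convert to linear (a loss of L dB is a gain of −L dB): F_i = 10^(NF_i/10), G_i = 10^(G_i,dB/10)
  Stage 1: F_1 = 10^(1.34/10) = 1.361, G_1 = 10^(16.0/10) = 39.81
  Stage 2: F_2 = 10^(4.16/10) = 2.606, G_2 = 10^(−3.13/10) = 0.4864
Friis cascade:
  F = 1.361 + (2.606 − 1)/39.81 = 1.402
NF = 10 log₁₀(1.402) = 1.47 dB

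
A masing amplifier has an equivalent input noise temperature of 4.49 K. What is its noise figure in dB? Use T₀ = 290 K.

0.067 dB

F = 1 + T_e/T₀ = 1 + 4.49/290 = 1.01548
NF = 10 log₁₀(1.01548) = 0.067 dB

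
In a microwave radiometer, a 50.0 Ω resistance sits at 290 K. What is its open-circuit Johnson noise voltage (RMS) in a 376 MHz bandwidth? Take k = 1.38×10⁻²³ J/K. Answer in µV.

17.3 µV

V_n = √(4kTRB)
4kTRB = 4 × 1.38×10⁻²³ × 290 × 5.00×10¹ × 3.76×10⁸ = 3.01×10⁻¹⁰ V²
V_n = √(3.01×10⁻¹⁰) = 1.73×10⁻⁵ V = 17.3 µV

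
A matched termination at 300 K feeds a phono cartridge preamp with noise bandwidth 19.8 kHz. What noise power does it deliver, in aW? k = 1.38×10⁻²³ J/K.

P_n = kTB = 1.38×10⁻²³ × 300 × 1.98×10⁴ = 8.20×10⁻¹⁷ W = 82.0 aW

82.0 aW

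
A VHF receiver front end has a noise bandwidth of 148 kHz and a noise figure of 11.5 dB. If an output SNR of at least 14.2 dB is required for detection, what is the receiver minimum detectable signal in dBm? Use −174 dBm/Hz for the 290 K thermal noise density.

Sensitivity = −174 + 10 log₁₀(B) + NF + SNR_min
= −174 + 51.7 + 11.5 + 14.2
= −96.6 dBm → −96.6 dBm

−96.6 dBm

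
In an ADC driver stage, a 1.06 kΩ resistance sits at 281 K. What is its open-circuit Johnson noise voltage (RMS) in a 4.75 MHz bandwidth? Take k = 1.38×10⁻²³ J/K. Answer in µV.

V_n = √(4kTRB)
4kTRB = 4 × 1.38×10⁻²³ × 281 × 1.06×10³ × 4.75×10⁶ = 7.81×10⁻¹¹ V²
V_n = √(7.81×10⁻¹¹) = 8.84×10⁻⁶ V = 8.84 µV

8.84 µV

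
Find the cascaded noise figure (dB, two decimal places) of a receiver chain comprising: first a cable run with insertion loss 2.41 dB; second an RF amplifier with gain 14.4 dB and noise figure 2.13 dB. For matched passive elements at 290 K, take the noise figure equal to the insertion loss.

4.54 dB

Convert to linear (a loss of L dB is a gain of −L dB): F_i = 10^(NF_i/10), G_i = 10^(G_i,dB/10)
  Stage 1: F_1 = 10^(2.41/10) = 1.742, G_1 = 10^(−2.41/10) = 0.5741
  Stage 2: F_2 = 10^(2.13/10) = 1.633, G_2 = 10^(14.4/10) = 27.54
Friis cascade:
  F = 1.742 + (1.633 − 1)/0.5741 = 2.844
NF = 10 log₁₀(2.844) = 4.54 dB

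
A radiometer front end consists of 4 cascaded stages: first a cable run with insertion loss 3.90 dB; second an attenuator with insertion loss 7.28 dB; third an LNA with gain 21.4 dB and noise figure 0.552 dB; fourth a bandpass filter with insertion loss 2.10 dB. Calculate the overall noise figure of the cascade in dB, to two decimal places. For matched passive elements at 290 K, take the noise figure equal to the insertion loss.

Convert to linear (a loss of L dB is a gain of −L dB): F_i = 10^(NF_i/10), G_i = 10^(G_i,dB/10)
  Stage 1: F_1 = 10^(3.90/10) = 2.455, G_1 = 10^(−3.90/10) = 0.4074
  Stage 2: F_2 = 10^(7.28/10) = 5.346, G_2 = 10^(−7.28/10) = 0.1871
  Stage 3: F_3 = 10^(0.552/10) = 1.136, G_3 = 10^(21.4/10) = 138.0
  Stage 4: F_4 = 10^(2.10/10) = 1.622, G_4 = 10^(−2.10/10) = 0.6166
Friis cascade:
  F = 2.455 + (5.346 − 1)/0.4074 + (1.136 − 1)/0.07621 + (1.622 − 1)/10.52 = 14.96
NF = 10 log₁₀(14.96) = 11.75 dB

11.75 dB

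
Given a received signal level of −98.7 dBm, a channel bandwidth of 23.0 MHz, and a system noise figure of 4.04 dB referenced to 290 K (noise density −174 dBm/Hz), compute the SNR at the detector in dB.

Noise floor: N = −174 + 10 log₁₀(B) + NF
10 log₁₀(2.30×10⁷) = 73.62 dB
N = −174 + 73.62 + 4.04 = −96.34 dBm
SNR = P_sig − N = −98.7 − (−96.34) = −2.36 dB → −2.4 dB

−2.4 dB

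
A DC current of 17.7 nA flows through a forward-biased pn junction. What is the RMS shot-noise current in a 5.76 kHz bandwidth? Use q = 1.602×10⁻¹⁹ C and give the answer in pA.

5.72 pA

I_n = √(2qI·B)
2qI·B = 2 × 1.602×10⁻¹⁹ × 1.77×10⁻⁸ × 5.76×10³ = 3.27×10⁻²³ A²
I_n = √(3.27×10⁻²³) = 5.72×10⁻¹² A = 5.72 pA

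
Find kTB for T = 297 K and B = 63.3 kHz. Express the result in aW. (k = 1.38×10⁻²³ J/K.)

P_n = kTB = 1.38×10⁻²³ × 297 × 6.33×10⁴ = 2.59×10⁻¹⁶ W = 259 aW

259 aW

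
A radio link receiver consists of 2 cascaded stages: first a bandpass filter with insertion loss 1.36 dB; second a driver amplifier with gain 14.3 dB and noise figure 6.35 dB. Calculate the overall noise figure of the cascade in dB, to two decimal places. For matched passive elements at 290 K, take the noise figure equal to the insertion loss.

7.71 dB

Convert to linear (a loss of L dB is a gain of −L dB): F_i = 10^(NF_i/10), G_i = 10^(G_i,dB/10)
  Stage 1: F_1 = 10^(1.36/10) = 1.368, G_1 = 10^(−1.36/10) = 0.7311
  Stage 2: F_2 = 10^(6.35/10) = 4.315, G_2 = 10^(14.3/10) = 26.92
Friis cascade:
  F = 1.368 + (4.315 − 1)/0.7311 = 5.902
NF = 10 log₁₀(5.902) = 7.71 dB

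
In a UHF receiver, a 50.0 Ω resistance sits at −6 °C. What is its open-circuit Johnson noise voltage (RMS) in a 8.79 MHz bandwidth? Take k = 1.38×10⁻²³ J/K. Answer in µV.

T = −6 °C + 273.15 = 267.15 K
V_n = √(4kTRB)
4kTRB = 4 × 1.38×10⁻²³ × 267.15 × 5.00×10¹ × 8.79×10⁶ = 6.48×10⁻¹² V²
V_n = √(6.48×10⁻¹²) = 2.55×10⁻⁶ V = 2.55 µV

2.55 µV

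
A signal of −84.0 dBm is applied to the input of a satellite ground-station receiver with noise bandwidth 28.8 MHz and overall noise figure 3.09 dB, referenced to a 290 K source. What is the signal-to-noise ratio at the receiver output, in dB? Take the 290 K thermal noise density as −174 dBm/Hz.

12.3 dB

Noise floor: N = −174 + 10 log₁₀(B) + NF
10 log₁₀(2.88×10⁷) = 74.59 dB
N = −174 + 74.59 + 3.09 = −96.32 dBm
SNR = P_sig − N = −84.0 − (−96.32) = 12.32 dB → 12.3 dB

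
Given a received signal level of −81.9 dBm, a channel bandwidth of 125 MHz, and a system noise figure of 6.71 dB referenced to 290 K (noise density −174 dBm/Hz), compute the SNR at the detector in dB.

4.4 dB

Noise floor: N = −174 + 10 log₁₀(B) + NF
10 log₁₀(1.25×10⁸) = 80.97 dB
N = −174 + 80.97 + 6.71 = −86.32 dBm
SNR = P_sig − N = −81.9 − (−86.32) = 4.42 dB → 4.4 dB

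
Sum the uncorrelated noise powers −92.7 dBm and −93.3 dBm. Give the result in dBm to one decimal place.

Convert to linear, add, convert back:
P₁ = 5.37×10⁻¹³ W, P₂ = 4.68×10⁻¹³ W
P_tot = 1.00×10⁻¹² W → 10 log₁₀(P_tot / 10⁻³) = −90.0 dBm

−90.0 dBm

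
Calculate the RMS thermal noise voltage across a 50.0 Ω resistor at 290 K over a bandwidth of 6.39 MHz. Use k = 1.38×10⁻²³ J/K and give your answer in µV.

2.26 µV

V_n = √(4kTRB)
4kTRB = 4 × 1.38×10⁻²³ × 290 × 5.00×10¹ × 6.39×10⁶ = 5.11×10⁻¹² V²
V_n = √(5.11×10⁻¹²) = 2.26×10⁻⁶ V = 2.26 µV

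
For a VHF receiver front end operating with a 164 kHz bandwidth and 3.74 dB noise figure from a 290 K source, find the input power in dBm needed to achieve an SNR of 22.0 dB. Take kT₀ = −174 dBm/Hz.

−96.1 dBm

Sensitivity = −174 + 10 log₁₀(B) + NF + SNR_min
= −174 + 52.15 + 3.74 + 22.0
= −96.11 dBm → −96.1 dBm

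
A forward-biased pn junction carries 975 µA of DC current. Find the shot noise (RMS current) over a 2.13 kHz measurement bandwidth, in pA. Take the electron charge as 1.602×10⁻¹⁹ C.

I_n = √(2qI·B)
2qI·B = 2 × 1.602×10⁻¹⁹ × 9.75×10⁻⁴ × 2.13×10³ = 6.65×10⁻¹⁹ A²
I_n = √(6.65×10⁻¹⁹) = 8.16×10⁻¹⁰ A = 816 pA

816 pA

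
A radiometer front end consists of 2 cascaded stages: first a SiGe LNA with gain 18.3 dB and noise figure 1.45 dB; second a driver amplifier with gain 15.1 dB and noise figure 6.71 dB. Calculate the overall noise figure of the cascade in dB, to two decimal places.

Convert to linear (a loss of L dB is a gain of −L dB): F_i = 10^(NF_i/10), G_i = 10^(G_i,dB/10)
  Stage 1: F_1 = 10^(1.45/10) = 1.396, G_1 = 10^(18.3/10) = 67.61
  Stage 2: F_2 = 10^(6.71/10) = 4.688, G_2 = 10^(15.1/10) = 32.36
Friis cascade:
  F = 1.396 + (4.688 − 1)/67.61 = 1.451
NF = 10 log₁₀(1.451) = 1.62 dB

1.62 dB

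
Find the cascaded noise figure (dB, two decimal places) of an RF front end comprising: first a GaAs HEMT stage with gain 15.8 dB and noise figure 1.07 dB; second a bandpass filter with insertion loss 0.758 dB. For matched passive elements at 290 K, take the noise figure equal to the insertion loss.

Convert to linear (a loss of L dB is a gain of −L dB): F_i = 10^(NF_i/10), G_i = 10^(G_i,dB/10)
  Stage 1: F_1 = 10^(1.07/10) = 1.279, G_1 = 10^(15.8/10) = 38.02
  Stage 2: F_2 = 10^(0.758/10) = 1.191, G_2 = 10^(−0.758/10) = 0.8398
Friis cascade:
  F = 1.279 + (1.191 − 1)/38.02 = 1.284
NF = 10 log₁₀(1.284) = 1.09 dB

1.09 dB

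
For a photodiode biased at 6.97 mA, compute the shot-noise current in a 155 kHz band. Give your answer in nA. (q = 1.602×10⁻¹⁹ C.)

18.6 nA

I_n = √(2qI·B)
2qI·B = 2 × 1.602×10⁻¹⁹ × 6.97×10⁻³ × 1.55×10⁵ = 3.46×10⁻¹⁶ A²
I_n = √(3.46×10⁻¹⁶) = 1.86×10⁻⁸ A = 18.6 nA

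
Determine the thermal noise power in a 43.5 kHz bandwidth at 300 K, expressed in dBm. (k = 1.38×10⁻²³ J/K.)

−127.4 dBm

P_n = kTB = 1.38×10⁻²³ × 300 × 4.35×10⁴ = 1.80×10⁻¹⁶ W
In dBm: 10 log₁₀(1.80×10⁻¹⁶ / 10⁻³) = −127.4 dBm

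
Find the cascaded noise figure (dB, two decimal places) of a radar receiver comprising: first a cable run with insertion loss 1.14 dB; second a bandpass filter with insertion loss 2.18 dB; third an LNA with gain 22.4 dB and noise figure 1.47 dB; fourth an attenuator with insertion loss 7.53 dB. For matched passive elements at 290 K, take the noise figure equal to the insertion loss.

4.87 dB

Convert to linear (a loss of L dB is a gain of −L dB): F_i = 10^(NF_i/10), G_i = 10^(G_i,dB/10)
  Stage 1: F_1 = 10^(1.14/10) = 1.300, G_1 = 10^(−1.14/10) = 0.7691
  Stage 2: F_2 = 10^(2.18/10) = 1.652, G_2 = 10^(−2.18/10) = 0.6053
  Stage 3: F_3 = 10^(1.47/10) = 1.403, G_3 = 10^(22.4/10) = 173.8
  Stage 4: F_4 = 10^(7.53/10) = 5.662, G_4 = 10^(−7.53/10) = 0.1766
Friis cascade:
  F = 1.300 + (1.652 − 1)/0.7691 + (1.403 − 1)/0.4656 + (5.662 − 1)/80.91 = 3.071
NF = 10 log₁₀(3.071) = 4.87 dB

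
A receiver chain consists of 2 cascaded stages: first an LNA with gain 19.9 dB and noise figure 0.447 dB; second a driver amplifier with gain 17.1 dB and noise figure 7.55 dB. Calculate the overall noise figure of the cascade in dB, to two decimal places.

0.63 dB

Convert to linear (a loss of L dB is a gain of −L dB): F_i = 10^(NF_i/10), G_i = 10^(G_i,dB/10)
  Stage 1: F_1 = 10^(0.447/10) = 1.108, G_1 = 10^(19.9/10) = 97.72
  Stage 2: F_2 = 10^(7.55/10) = 5.689, G_2 = 10^(17.1/10) = 51.29
Friis cascade:
  F = 1.108 + (5.689 − 1)/97.72 = 1.156
NF = 10 log₁₀(1.156) = 0.63 dB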